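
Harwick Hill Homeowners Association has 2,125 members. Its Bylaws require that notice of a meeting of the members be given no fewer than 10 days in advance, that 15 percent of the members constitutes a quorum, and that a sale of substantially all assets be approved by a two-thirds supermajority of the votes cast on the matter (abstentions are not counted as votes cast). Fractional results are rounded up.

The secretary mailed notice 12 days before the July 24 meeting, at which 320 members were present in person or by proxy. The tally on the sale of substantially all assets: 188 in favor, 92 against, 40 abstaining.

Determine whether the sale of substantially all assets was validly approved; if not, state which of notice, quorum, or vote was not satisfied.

Notice: 12 days given; 10 required. Satisfied.
Quorum: 15% of 2,125 = 318.75, rounded up to 319; 320 present. Satisfied.
Vote: requires two-thirds of the votes cast (320 − 40 abstaining = 280); 2/3 of 280 = 186.67, rounded up to 187, so 187 needed; 188 in favor. Satisfied.

Valid — all requirements satisfied.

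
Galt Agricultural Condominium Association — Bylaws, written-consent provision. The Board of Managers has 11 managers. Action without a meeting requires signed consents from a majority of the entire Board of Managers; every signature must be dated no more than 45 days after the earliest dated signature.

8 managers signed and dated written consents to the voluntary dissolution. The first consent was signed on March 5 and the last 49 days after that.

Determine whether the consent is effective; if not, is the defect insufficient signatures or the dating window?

Signatures required: a majority of 11 — a majority of 11 is 6, so 6 needed; 8 signed. Sufficient.
Dating window: the latest signature is 49 days after the earliest; the limit is 45 days. Outside the window.

Not effective — dating-window requirement not satisfied.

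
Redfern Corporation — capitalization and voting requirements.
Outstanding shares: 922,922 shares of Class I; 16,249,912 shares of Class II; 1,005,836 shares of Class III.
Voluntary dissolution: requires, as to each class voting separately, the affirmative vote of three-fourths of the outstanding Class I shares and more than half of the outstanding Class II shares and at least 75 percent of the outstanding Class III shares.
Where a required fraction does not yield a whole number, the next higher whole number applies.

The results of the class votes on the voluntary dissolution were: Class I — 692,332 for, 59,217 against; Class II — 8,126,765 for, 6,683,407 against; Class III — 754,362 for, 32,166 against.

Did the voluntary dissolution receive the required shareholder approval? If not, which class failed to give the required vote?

Class I: 3/4 of 922922 = 692191.50, rounded up to 692192; 692,192 required, 692,332 in favor — approved.
Class II: a majority of 16249912 is 8124957; 8,124,957 required, 8,126,765 in favor — approved.
Class III: 3/4 of 1005836 = 754377; 754,377 required, 754,362 in favor — not approved.

Not approved — the Class III shares did not give the required vote.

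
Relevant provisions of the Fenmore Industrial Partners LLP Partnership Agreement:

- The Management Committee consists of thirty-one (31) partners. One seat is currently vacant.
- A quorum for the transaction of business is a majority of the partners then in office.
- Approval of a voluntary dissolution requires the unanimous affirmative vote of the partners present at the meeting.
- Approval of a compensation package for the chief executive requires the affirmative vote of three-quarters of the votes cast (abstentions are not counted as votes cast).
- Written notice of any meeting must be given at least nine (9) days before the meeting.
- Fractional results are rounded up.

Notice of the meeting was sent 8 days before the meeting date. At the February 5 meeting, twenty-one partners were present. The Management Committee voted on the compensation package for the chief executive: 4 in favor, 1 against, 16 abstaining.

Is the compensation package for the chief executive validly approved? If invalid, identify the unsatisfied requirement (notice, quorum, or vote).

Notice: 8 days given; 9 required (8 < 9). Not satisfied.
Quorum: 21 present; quorum is 16. Satisfied.
Vote: the compensation package for the chief executive requires three-fourths of the votes cast (21 present − 16 abstaining = 5). 3/4 of 5 = 3.75, rounded up to 4, so 4 affirmative votes are needed; 4 voted in favor. Satisfied.

Invalid — notice requirement not satisfied.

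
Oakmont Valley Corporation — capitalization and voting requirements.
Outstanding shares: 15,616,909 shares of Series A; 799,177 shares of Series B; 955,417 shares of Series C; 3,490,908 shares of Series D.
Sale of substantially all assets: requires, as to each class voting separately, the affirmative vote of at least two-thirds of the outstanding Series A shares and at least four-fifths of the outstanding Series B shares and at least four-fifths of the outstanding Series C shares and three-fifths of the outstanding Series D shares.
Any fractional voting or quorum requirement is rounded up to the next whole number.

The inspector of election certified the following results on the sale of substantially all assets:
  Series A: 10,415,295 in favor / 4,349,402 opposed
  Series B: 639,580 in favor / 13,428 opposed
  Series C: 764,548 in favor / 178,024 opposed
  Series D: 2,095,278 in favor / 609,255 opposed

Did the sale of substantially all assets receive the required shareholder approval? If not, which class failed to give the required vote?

Approved — every class gave the required vote.

Series A: 2/3 of 15616909 = 10411272.67, rounded up to 10411273; 10,411,273 required, 10,415,295 in favor — approved.
Series B: 4/5 of 799177 = 639341.60, rounded up to 639342; 639,342 required, 639,580 in favor — approved.
Series C: 4/5 of 955417 = 764333.60, rounded up to 764334; 764,334 required, 764,548 in favor — approved.
Series D: 3/5 of 3490908 = 2094544.80, rounded up to 2094545; 2,094,545 required, 2,095,278 in favor — approved.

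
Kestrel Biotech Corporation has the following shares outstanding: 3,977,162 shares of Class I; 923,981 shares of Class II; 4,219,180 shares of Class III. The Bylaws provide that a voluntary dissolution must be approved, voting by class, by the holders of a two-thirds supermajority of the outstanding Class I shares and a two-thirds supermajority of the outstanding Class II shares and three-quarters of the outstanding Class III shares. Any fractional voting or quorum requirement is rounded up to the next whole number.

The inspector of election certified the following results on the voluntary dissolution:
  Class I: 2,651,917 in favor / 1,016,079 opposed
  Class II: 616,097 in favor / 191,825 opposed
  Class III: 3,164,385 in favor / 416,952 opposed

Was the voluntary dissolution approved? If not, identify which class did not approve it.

Approved — every class gave the required vote.

Class I: 2/3 of 3977162 = 2651441.33, rounded up to 2651442; 2,651,442 required, 2,651,917 in favor — approved.
Class II: 2/3 of 923981 = 615987.33, rounded up to 615988; 615,988 required, 616,097 in favor — approved.
Class III: 3/4 of 4219180 = 3164385; 3,164,385 required, 3,164,385 in favor — approved.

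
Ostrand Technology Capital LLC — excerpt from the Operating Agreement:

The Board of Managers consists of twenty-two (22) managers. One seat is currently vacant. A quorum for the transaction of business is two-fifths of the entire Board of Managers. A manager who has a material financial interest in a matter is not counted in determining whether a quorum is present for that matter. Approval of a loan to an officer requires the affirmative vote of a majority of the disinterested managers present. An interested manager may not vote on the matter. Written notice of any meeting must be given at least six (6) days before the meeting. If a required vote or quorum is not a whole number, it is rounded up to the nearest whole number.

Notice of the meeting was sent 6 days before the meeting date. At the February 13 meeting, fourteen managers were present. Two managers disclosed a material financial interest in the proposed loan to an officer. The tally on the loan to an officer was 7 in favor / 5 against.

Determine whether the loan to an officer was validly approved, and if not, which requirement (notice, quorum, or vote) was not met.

Valid — all requirements satisfied.

Notice: 6 days given; 6 required (6 ≥ 6). Satisfied.
Quorum: 14 present, but the 2 interested managers do not count, leaving 12. Quorum is 9. Satisfied.
Vote: the loan to an officer requires a majority of the disinterested managers present (14 − 2 = 12). A majority of 12 is 7, so 7 affirmative votes are needed; 7 voted in favor. Satisfied.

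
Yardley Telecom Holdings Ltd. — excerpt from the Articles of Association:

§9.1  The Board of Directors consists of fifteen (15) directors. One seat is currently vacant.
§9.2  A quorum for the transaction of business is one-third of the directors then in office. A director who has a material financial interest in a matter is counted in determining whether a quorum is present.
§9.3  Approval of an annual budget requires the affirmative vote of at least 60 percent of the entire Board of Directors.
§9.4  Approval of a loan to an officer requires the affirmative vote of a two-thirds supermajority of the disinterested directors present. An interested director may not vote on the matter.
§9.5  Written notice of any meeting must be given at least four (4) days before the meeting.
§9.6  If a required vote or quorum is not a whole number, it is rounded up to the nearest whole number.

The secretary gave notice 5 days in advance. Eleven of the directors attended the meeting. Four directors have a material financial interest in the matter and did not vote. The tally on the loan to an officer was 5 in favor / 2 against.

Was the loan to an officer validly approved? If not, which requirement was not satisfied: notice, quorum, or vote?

Valid — all requirements satisfied.

Notice: 5 days given; 4 required (5 ≥ 4). Satisfied.
Quorum: 11 present (interested directors count toward quorum); quorum is 5. Satisfied.
Vote: the loan to an officer requires two-thirds of the disinterested directors present (11 − 4 = 7). 2/3 of 7 = 4.67, rounded up to 5, so 5 affirmative votes are needed; 5 voted in favor. Satisfied.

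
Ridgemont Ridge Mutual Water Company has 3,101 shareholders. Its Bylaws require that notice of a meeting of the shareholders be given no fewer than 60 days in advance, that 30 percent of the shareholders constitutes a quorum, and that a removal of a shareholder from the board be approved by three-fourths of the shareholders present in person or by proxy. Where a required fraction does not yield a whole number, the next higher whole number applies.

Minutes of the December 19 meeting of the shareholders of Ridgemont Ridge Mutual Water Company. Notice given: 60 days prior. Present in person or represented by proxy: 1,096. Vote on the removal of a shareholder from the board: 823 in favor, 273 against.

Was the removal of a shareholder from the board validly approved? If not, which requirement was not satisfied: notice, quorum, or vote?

Notice: 60 days given; 60 required. Satisfied.
Quorum: 30% of 3,101 = 930.30, rounded up to 931; 1,096 present. Satisfied.
Vote: requires three-fourths of those present (1,096); 3/4 of 1096 = 822, so 822 needed; 823 in favor. Satisfied.

Valid — all requirements satisfied.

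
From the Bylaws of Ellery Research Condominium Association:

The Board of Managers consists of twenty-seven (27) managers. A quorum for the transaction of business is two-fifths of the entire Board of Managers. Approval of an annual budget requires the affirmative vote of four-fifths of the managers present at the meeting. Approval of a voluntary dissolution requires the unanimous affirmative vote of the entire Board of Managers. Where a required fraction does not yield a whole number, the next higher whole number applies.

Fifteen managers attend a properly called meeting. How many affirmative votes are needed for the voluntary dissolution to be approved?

27

The voluntary dissolution requires the unanimous vote of the entire Board of Managers (27).
Unanimous means all 27.
(Only 15 can vote, so the voluntary dissolution cannot pass at this meeting, but the required vote is still 27.)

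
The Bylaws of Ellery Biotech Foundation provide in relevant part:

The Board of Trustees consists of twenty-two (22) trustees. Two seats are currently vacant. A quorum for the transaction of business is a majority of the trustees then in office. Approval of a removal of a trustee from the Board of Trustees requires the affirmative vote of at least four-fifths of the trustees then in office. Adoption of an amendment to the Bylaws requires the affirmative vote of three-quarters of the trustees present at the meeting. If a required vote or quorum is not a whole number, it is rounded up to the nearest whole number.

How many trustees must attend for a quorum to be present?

A majority of 20 is 11.

11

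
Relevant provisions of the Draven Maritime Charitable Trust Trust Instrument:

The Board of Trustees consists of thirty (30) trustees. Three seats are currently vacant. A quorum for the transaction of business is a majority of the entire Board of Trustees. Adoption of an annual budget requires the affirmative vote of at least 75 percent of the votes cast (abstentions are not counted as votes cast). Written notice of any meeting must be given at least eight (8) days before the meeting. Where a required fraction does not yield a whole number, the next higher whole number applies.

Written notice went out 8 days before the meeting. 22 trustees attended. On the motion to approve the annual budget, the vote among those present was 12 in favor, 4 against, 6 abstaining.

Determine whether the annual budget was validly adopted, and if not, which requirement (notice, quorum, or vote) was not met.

Valid — all requirements satisfied.

Notice: 8 days given; 8 required (8 ≥ 8). Satisfied.
Quorum: 22 present; quorum is 16. Satisfied.
Vote: the annual budget requires three-fourths of the votes cast (22 present − 6 abstaining = 16). 3/4 of 16 = 12, so 12 affirmative votes are needed; 12 voted in favor. Satisfied.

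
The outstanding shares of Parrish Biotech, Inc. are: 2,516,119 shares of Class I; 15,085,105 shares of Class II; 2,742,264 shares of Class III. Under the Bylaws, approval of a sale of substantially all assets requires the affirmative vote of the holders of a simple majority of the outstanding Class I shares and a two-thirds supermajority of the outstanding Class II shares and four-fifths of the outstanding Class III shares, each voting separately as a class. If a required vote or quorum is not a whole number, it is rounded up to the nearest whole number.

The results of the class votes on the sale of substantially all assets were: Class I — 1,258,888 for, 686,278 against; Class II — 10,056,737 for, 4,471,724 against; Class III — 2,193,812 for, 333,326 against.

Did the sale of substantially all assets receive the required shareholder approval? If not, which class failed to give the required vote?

Class I: a majority of 2516119 is 1258060; 1,258,060 required, 1,258,888 in favor — approved.
Class II: 2/3 of 15085105 = 10056736.67, rounded up to 10056737; 10,056,737 required, 10,056,737 in favor — approved.
Class III: 4/5 of 2742264 = 2193811.20, rounded up to 2193812; 2,193,812 required, 2,193,812 in favor — approved.

Approved — every class gave the required vote.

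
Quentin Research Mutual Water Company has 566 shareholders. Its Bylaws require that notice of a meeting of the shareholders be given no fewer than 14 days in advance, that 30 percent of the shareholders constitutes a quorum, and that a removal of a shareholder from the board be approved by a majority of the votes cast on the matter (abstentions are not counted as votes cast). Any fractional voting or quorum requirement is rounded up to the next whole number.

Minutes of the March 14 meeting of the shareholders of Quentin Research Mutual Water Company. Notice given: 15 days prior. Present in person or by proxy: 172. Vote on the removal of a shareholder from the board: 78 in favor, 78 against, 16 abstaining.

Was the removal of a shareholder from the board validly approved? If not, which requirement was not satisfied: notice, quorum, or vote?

Invalid — vote requirement not satisfied.

Notice: 15 days given; 14 required. Satisfied.
Quorum: 30% of 566 = 169.80, rounded up to 170; 172 present. Satisfied.
Vote: requires a majority of the votes cast (172 − 16 abstaining = 156); a majority of 156 is 79, so 79 needed; 78 in favor. Not satisfied.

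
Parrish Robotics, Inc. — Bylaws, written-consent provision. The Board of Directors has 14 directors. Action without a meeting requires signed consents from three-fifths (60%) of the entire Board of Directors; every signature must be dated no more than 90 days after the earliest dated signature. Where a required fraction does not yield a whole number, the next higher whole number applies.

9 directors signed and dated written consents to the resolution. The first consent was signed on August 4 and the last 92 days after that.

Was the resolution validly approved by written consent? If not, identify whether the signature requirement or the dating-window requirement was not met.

Signatures required: three-fifths (60%) of 14 — 3/5 of 14 = 8.40, rounded up to 9, so 9 needed; 9 signed. Sufficient.
Dating window: the latest signature is 92 days after the earliest; the limit is 90 days. Outside the window.

Not effective — dating-window requirement not satisfied.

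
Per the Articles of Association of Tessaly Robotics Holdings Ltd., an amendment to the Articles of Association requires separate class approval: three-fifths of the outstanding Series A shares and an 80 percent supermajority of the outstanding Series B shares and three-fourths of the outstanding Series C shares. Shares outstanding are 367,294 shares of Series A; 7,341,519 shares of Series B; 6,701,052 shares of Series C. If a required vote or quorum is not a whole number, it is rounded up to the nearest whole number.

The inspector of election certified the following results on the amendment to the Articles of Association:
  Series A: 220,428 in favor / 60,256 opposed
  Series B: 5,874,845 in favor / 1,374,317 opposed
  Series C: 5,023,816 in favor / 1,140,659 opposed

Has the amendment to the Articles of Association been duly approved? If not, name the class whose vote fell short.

Not approved — the Series C shares did not give the required vote.

Series A: 3/5 of 367294 = 220376.40, rounded up to 220377; 220,377 required, 220,428 in favor — approved.
Series B: 4/5 of 7341519 = 5873215.20, rounded up to 5873216; 5,873,216 required, 5,874,845 in favor — approved.
Series C: 3/4 of 6701052 = 5025789; 5,025,789 required, 5,023,816 in favor — not approved.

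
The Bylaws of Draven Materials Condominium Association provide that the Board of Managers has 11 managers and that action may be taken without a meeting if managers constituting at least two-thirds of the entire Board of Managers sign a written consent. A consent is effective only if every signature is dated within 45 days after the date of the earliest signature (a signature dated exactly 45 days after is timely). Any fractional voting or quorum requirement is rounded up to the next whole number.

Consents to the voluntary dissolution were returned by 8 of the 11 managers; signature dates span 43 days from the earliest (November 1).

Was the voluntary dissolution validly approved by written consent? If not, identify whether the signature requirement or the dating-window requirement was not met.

Effective — both the signature and dating-window requirements are satisfied.

Signatures required: at least two-thirds of 11 — 2/3 of 11 = 7.33, rounded up to 8, so 8 needed; 8 signed. Sufficient.
Dating window: the latest signature is 43 days after the earliest; the limit is 45 days. Within the window.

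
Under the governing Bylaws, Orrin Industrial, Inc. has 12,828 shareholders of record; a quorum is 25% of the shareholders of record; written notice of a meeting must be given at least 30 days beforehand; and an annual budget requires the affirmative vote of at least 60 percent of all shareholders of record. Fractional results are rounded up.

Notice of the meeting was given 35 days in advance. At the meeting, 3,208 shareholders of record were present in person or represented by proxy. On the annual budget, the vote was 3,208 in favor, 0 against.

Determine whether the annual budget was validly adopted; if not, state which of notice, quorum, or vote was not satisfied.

Invalid — vote requirement not satisfied.

Notice: 35 days given; 30 required. Satisfied.
Quorum: 25% of 12,828 = 3,207; 3,208 present. Satisfied.
Vote: requires three-fifths of all shareholders of record (12,828); 3/5 of 12828 = 7696.80, rounded up to 7697, so 7,697 needed; 3,208 in favor. Not satisfied.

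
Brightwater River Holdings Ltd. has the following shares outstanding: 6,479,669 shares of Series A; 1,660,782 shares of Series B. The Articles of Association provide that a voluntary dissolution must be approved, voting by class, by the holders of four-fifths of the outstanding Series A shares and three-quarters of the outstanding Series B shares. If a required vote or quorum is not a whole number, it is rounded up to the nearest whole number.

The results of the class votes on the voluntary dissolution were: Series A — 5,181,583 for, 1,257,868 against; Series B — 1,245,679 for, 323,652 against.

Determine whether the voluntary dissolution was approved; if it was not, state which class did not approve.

Series A: 4/5 of 6479669 = 5183735.20, rounded up to 5183736; 5,183,736 required, 5,181,583 in favor — not approved.
Series B: 3/4 of 1660782 = 1245586.50, rounded up to 1245587; 1,245,587 required, 1,245,679 in favor — approved.

Not approved — the Series A shares did not give the required vote.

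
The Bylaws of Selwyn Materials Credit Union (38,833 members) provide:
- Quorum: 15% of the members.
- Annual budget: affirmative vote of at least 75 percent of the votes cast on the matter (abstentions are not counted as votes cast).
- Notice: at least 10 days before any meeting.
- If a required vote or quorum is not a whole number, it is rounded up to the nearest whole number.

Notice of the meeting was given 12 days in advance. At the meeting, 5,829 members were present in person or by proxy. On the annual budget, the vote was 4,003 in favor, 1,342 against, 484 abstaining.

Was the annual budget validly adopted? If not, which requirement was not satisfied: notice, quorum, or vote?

Notice: 12 days given; 10 required. Satisfied.
Quorum: 15% of 38,833 = 5,824.95, rounded up to 5,825; 5,829 present. Satisfied.
Vote: requires three-fourths of the votes cast (5,829 − 484 abstaining = 5,345); 3/4 of 5345 = 4008.75, rounded up to 4009, so 4,009 needed; 4,003 in favor. Not satisfied.

Invalid — vote requirement not satisfied.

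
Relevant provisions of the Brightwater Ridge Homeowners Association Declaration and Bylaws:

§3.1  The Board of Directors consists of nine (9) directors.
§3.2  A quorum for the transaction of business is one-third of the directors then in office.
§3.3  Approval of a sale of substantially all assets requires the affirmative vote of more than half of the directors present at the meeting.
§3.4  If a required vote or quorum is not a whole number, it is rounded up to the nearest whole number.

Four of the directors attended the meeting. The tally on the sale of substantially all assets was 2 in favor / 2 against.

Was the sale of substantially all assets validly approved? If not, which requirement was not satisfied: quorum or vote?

Invalid — vote requirement not satisfied.

Quorum: 4 present; quorum is 3. Satisfied.
Vote: the sale of substantially all assets requires a majority of the directors present (4). A majority of 4 is 3, so 3 affirmative votes are needed; 2 voted in favor. Not satisfied.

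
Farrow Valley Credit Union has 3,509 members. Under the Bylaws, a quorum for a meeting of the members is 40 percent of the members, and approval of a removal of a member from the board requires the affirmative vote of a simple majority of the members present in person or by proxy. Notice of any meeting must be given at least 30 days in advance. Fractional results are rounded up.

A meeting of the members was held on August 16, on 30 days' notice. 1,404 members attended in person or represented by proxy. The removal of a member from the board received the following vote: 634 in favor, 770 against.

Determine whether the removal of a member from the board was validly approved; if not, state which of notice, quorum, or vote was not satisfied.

Notice: 30 days given; 30 required. Satisfied.
Quorum: 40% of 3,509 = 1,403.60, rounded up to 1,404; 1,404 present. Satisfied.
Vote: requires a majority of those present (1,404); a majority of 1404 is 703, so 703 needed; 634 in favor. Not satisfied.

Invalid — vote requirement not satisfied.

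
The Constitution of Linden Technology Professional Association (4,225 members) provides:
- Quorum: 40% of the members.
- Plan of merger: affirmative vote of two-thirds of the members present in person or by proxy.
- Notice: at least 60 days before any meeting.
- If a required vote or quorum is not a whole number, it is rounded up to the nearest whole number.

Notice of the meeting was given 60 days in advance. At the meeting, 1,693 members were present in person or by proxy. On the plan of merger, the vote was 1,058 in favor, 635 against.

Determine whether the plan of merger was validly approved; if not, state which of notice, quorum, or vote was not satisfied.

Notice: 60 days given; 60 required. Satisfied.
Quorum: 40% of 4,225 = 1,690; 1,693 present. Satisfied.
Vote: requires two-thirds of those present (1,693); 2/3 of 1693 = 1128.67, rounded up to 1129, so 1,129 needed; 1,058 in favor. Not satisfied.

Invalid — vote requirement not satisfied.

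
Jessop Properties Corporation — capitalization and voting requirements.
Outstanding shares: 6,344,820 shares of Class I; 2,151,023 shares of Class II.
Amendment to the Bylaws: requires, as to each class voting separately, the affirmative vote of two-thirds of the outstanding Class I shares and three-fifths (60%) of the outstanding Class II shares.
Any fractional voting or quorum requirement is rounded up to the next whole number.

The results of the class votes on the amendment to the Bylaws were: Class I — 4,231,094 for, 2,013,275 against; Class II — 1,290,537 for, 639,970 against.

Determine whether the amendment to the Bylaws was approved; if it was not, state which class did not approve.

Class I: 2/3 of 6344820 = 4229880; 4,229,880 required, 4,231,094 in favor — approved.
Class II: 3/5 of 2151023 = 1290613.80, rounded up to 1290614; 1,290,614 required, 1,290,537 in favor — not approved.

Not approved — the Class II shares did not give the required vote.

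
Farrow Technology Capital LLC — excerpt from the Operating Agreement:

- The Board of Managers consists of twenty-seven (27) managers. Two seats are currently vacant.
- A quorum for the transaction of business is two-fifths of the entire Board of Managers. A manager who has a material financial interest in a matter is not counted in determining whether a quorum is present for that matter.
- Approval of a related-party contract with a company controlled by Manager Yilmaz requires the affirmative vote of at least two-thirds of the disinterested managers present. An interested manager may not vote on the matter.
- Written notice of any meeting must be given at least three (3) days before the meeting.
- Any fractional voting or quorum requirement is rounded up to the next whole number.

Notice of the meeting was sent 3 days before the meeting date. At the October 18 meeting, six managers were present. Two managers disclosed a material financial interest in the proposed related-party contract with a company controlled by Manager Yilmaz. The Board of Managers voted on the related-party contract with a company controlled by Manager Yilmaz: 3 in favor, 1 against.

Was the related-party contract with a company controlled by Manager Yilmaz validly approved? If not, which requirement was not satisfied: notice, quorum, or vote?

Invalid — quorum requirement not satisfied.

Notice: 3 days given; 3 required (3 ≥ 3). Satisfied.
Quorum: 6 present, but the 2 interested managers do not count, leaving 4. Quorum is 11. Not satisfied.
Vote: the related-party contract with a company controlled by Manager Yilmaz requires two-thirds of the disinterested managers present (6 − 2 = 4). 2/3 of 4 = 2.67, rounded up to 3, so 3 affirmative votes are needed; 3 voted in favor. Satisfied. (Moot — without a quorum no business can be validly transacted.)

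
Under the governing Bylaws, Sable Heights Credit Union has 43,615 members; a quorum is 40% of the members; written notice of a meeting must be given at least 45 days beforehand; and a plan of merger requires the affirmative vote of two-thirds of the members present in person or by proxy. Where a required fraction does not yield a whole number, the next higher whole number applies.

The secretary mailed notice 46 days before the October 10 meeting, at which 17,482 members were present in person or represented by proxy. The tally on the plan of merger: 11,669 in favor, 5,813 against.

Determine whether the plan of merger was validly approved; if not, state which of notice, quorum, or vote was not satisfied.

Notice: 46 days given; 45 required. Satisfied.
Quorum: 40% of 43,615 = 17,446; 17,482 present. Satisfied.
Vote: requires two-thirds of those present (17,482); 2/3 of 17482 = 11654.67, rounded up to 11655, so 11,655 needed; 11,669 in favor. Satisfied.

Valid — all requirements satisfied.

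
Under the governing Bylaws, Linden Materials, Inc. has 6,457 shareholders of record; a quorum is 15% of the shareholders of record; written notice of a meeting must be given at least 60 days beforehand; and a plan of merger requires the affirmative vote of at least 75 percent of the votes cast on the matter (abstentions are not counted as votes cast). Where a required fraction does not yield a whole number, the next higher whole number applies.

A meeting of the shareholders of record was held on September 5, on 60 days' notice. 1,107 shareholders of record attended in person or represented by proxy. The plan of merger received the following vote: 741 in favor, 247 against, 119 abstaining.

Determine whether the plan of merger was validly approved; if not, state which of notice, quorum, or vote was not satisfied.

Notice: 60 days given; 60 required. Satisfied.
Quorum: 15% of 6,457 = 968.55, rounded up to 969; 1,107 present. Satisfied.
Vote: requires three-fourths of the votes cast (1,107 − 119 abstaining = 988); 3/4 of 988 = 741, so 741 needed; 741 in favor. Satisfied.

Valid — all requirements satisfied.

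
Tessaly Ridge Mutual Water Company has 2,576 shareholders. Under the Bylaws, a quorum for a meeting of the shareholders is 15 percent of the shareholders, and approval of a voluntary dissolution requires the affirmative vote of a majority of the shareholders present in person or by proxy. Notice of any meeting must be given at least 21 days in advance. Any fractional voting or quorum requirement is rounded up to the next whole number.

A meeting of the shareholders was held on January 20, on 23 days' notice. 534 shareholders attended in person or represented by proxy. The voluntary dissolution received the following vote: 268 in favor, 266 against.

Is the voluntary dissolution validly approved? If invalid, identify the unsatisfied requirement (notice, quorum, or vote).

Notice: 23 days given; 21 required. Satisfied.
Quorum: 15% of 2,576 = 386.40, rounded up to 387; 534 present. Satisfied.
Vote: requires a majority of those present (534); a majority of 534 is 268, so 268 needed; 268 in favor. Satisfied.

Valid — all requirements satisfied.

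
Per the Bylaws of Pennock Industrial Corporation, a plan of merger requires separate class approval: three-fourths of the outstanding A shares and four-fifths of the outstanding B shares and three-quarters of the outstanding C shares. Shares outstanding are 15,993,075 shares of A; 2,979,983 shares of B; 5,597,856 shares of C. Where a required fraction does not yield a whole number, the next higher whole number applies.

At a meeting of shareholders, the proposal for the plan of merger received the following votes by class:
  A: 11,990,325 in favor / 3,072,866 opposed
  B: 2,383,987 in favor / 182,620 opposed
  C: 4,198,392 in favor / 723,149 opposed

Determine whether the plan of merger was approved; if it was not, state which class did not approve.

Not approved — the A shares did not give the required vote.

A: 3/4 of 15993075 = 11994806.25, rounded up to 11994807; 11,994,807 required, 11,990,325 in favor — not approved.
B: 4/5 of 2979983 = 2383986.40, rounded up to 2383987; 2,383,987 required, 2,383,987 in favor — approved.
C: 3/4 of 5597856 = 4198392; 4,198,392 required, 4,198,392 in favor — approved.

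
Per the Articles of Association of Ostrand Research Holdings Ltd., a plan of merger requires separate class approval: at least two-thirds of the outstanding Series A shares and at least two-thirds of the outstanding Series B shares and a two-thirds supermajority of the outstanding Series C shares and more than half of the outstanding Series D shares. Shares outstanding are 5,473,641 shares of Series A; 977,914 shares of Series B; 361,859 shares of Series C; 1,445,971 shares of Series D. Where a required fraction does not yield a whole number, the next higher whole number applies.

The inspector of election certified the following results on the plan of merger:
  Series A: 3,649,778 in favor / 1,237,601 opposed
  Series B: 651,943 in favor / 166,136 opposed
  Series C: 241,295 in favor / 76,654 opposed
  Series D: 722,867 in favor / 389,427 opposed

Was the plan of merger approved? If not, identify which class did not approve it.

Series A: 2/3 of 5473641 = 3649094; 3,649,094 required, 3,649,778 in favor — approved.
Series B: 2/3 of 977914 = 651942.67, rounded up to 651943; 651,943 required, 651,943 in favor — approved.
Series C: 2/3 of 361859 = 241239.33, rounded up to 241240; 241,240 required, 241,295 in favor — approved.
Series D: a majority of 1445971 is 722986; 722,986 required, 722,867 in favor — not approved.

Not approved — the Series D shares did not give the required vote.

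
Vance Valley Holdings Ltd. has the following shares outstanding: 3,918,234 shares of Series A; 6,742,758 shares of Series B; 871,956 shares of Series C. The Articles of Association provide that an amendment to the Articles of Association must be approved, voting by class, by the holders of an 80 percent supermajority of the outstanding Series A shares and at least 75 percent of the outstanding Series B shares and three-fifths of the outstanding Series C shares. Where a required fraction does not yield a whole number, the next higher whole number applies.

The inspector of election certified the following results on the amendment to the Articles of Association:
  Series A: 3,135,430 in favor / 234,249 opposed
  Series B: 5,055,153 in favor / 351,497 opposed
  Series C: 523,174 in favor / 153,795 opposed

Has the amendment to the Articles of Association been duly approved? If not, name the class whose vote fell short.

Not approved — the Series B shares did not give the required vote.

Series A: 4/5 of 3918234 = 3134587.20, rounded up to 3134588; 3,134,588 required, 3,135,430 in favor — approved.
Series B: 3/4 of 6742758 = 5057068.50, rounded up to 5057069; 5,057,069 required, 5,055,153 in favor — not approved.
Series C: 3/5 of 871956 = 523173.60, rounded up to 523174; 523,174 required, 523,174 in favor — approved.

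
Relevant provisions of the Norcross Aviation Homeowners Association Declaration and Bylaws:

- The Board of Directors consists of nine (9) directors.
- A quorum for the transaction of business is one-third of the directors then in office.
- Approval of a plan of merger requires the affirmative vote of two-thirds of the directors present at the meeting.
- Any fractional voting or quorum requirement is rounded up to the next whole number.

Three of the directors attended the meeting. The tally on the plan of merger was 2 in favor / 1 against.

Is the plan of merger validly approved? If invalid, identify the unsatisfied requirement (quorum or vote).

Quorum: 3 present; quorum is 3. Satisfied.
Vote: the plan of merger requires two-thirds of the directors present (3). 2/3 of 3 = 2, so 2 affirmative votes are needed; 2 voted in favor. Satisfied.

Valid — all requirements satisfied.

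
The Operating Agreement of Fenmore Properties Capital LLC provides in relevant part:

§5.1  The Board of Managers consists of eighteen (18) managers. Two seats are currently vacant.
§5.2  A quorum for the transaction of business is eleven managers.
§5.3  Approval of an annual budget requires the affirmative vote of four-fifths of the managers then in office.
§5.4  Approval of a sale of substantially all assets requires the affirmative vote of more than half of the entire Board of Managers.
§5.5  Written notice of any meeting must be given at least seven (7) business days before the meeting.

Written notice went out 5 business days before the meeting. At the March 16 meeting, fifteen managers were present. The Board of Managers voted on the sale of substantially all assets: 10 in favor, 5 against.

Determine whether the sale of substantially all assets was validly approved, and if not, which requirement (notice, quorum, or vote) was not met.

Invalid — notice requirement not satisfied.

Notice: 5 business days given; 7 required (5 < 7). Not satisfied.
Quorum: 15 present; quorum is 11. Satisfied.
Vote: the sale of substantially all assets requires a majority of the entire Board of Managers (18). A majority of 18 is 10, so 10 affirmative votes are needed; 10 voted in favor. Satisfied.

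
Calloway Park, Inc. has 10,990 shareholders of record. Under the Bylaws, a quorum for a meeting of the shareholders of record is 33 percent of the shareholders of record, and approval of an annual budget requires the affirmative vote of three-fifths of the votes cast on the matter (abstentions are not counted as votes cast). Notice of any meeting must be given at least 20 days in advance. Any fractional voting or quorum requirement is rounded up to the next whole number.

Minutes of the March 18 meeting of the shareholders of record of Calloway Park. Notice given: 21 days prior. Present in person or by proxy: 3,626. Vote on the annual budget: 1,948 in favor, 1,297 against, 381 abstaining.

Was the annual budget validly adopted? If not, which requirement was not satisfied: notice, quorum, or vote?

Invalid — quorum requirement not satisfied.

Notice: 21 days given; 20 required. Satisfied.
Quorum: 33% of 10,990 = 3,626.70, rounded up to 3,627; 3,626 present. Not satisfied.
Vote: requires three-fifths of the votes cast (3,626 − 381 abstaining = 3,245); 3/5 of 3245 = 1947, so 1,947 needed; 1,948 in favor. Satisfied.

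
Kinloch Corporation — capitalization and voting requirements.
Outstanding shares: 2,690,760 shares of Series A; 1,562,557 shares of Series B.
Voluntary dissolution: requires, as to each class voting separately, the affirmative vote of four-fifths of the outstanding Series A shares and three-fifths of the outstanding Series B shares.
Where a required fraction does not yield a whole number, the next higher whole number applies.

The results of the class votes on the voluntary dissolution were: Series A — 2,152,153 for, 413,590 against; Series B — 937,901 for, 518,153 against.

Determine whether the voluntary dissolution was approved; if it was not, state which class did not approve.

Series A: 4/5 of 2690760 = 2152608; 2,152,608 required, 2,152,153 in favor — not approved.
Series B: 3/5 of 1562557 = 937534.20, rounded up to 937535; 937,535 required, 937,901 in favor — approved.

Not approved — the Series A shares did not give the required vote.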